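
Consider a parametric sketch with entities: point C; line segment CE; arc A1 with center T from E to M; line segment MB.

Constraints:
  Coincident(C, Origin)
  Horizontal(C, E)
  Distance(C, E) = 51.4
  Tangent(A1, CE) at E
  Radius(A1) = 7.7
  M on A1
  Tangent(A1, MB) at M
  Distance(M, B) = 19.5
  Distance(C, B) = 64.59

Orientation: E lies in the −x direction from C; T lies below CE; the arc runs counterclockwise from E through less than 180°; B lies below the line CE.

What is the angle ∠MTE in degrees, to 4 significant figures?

91.83°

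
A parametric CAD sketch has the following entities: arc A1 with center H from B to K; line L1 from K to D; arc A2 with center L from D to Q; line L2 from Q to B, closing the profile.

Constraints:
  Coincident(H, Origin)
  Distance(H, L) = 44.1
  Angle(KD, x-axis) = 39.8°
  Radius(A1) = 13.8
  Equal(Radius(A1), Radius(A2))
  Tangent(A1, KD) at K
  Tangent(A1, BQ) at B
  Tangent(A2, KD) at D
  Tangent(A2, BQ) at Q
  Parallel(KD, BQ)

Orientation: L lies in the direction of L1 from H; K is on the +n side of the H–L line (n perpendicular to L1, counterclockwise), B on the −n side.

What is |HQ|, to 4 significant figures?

46.21

The slot axis is L1's direction at 39.8°, so u = (cos 39.8°, sin 39.8°) = (0.7683, 0.6401) and n = (−sin 39.8°, cos 39.8°) = (-0.6401, 0.7683). H is at the origin and L lies 44.1 along u from H, so L = 44.1·u = (33.88, 28.23). Tangency of A1 to both parallel lines with radius 13.8 puts K and B at H ± 13.8·n: K = (-8.834, 10.60), B = (8.834, -10.60). Equal radii place D and Q the same way about L: D = L + 13.8·n = (25.05, 38.83), Q = L − 13.8·n = (42.71, 17.63). Then |HQ| = |Q − H| = 46.21.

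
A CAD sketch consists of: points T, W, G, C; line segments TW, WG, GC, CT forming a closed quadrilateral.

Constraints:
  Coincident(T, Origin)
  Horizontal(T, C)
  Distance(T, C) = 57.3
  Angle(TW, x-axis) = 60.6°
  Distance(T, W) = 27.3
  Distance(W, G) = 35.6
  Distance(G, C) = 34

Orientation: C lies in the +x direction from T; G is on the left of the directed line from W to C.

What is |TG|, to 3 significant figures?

58.0

T is at the origin; TC is horizontal with |TC| = 57.3 and C in +x, so C = (57.3, 0). TW runs at 60.6° with |TW| = 27.3, so W = (13.4, 23.8). G is determined by |WG| = 35.6 and |GC| = 34.0 together: it lies at the intersection of circle(W, 35.6) and circle(C, 34.0). With |WC| = 49.9, the foot of the radical line on WC is 26.1 from W and the perpendicular offset is √(35.6² − 26.1²) = 24.2. Taking the left-of-WC solution: G = (47.9, 32.7).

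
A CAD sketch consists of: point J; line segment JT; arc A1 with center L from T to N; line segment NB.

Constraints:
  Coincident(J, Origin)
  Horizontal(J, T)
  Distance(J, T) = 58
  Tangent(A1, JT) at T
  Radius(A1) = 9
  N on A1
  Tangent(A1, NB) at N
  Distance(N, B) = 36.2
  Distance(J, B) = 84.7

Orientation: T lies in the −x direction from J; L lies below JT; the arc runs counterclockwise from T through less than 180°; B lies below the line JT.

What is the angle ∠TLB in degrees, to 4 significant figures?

156.6°

J is at the origin; JT is horizontal with |JT| = 58.0 and T on the −x side, so T = (-58.00, 0.000). A1 meets JT tangentially, so LT is at right angles to JT, so L = T + (0, -9) = (-58.00, -9.000). Since LN ⟂ NB (tangency), |LB| = √(9.0² + 36.2²) = 37.30 regardless of where N sits on A1. So B lies on both circle(J, 84.7) and circle(L, 37.30); the below-JT intersection is B = (-72.84, -43.22). N is the foot of the tangent from B: N = (-66.88, -7.517).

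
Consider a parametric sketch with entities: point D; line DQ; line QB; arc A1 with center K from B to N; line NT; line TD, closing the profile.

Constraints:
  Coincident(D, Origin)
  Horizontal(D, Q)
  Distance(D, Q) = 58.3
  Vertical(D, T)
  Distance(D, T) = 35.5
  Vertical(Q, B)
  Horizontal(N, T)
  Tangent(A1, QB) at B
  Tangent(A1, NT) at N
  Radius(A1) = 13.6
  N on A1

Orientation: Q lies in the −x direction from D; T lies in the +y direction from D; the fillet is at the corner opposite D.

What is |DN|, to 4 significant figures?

57.08

The virtual corner opposite D is at (-58.30, 35.50). Tangency of A1 to QB means the radius KB is perpendicular to QB and tangency of A1 to NT means the radius KN is perpendicular to NT, with radius 13.6, so the center K sits 13.6 in from both sides at K = (-44.70, 21.90). That places the tangent points at B = (-58.30, 21.90) on QB and N = (-44.70, 35.50) on NT. Then |DN| = |N − D| = 57.08.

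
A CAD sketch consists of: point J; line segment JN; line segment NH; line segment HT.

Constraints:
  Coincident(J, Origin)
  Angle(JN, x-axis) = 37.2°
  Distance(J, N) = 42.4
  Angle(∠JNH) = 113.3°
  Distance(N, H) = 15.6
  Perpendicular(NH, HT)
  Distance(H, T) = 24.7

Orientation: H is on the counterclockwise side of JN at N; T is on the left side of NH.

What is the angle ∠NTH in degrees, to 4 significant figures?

32.28°

∠JNH = 113.3°, so NH runs at 37.2° + (180° − 113.3°) = 103.9° from the x-axis; with |NH| = 15.6, H = N + 15.6·(cos 103.9°, sin 103.9°) = (30.03, 40.78). NH is perpendicular to HT; with |HT| = 24.7 on the left of NH, T = H + 24.7·(-0.9707, -0.2402) = (6.049, 34.84). Then cos ∠NTH = TN·TH / (|TN||TH|), giving 32.28°.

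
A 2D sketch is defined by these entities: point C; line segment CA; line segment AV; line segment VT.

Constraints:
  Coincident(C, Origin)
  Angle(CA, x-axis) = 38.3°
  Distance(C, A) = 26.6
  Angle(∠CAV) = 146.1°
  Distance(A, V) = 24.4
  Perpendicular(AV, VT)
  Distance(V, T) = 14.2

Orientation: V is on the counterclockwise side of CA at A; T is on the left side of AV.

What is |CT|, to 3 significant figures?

46.5

C is at the origin; CA runs at 38.3° with length 26.6, so A = 26.6·(cos 38.3°, sin 38.3°) = (20.9, 16.5). ∠CAV = 146.1°, so AV runs at 38.3° + (180° − 146.1°) = 72.2° from the x-axis; with |AV| = 24.4, V = A + 24.4·(cos 72.2°, sin 72.2°) = (28.3, 39.7). AV is perpendicular to VT; with |VT| = 14.2 on the left of AV, T = V + 14.2·(-0.952, 0.306) = (14.8, 44.1). Then |CT| = |T − C| = 46.5.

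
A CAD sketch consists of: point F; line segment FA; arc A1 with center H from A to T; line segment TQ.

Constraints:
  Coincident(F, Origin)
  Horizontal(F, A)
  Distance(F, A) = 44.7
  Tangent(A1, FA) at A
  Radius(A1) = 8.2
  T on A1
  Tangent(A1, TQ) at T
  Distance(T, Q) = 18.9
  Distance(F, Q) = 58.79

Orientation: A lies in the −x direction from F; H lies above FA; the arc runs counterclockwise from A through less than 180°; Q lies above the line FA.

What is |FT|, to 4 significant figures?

41.23

F is at the origin; FA is horizontal with |FA| = 44.7 and A on the −x side, so A = (-44.70, 0.000). A1 meets FA tangentially, so HA is at right angles to FA, so H = A + (0, 8.2) = (-44.70, 8.200). Since HT ⟂ TQ (tangency), |HQ| = √(8.2² + 18.9²) = 20.60 regardless of where T sits on A1. So Q lies on both circle(F, 58.79) and circle(H, 20.60); the above-FA intersection is Q = (-51.97, 27.48). T is the foot of the tangent from Q: T = (-38.81, 13.91).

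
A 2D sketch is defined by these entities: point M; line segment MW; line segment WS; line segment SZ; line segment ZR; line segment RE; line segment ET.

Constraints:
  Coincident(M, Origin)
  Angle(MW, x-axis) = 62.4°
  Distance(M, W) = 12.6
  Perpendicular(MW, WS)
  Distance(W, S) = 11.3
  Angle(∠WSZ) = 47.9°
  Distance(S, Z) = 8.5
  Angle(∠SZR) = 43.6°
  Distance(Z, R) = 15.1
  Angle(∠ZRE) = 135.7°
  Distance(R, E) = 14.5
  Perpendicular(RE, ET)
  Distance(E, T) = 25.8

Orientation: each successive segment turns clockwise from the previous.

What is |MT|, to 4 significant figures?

36.95

M is at the origin; MW runs at 62.4° with length 12.6, so W = (5.838, 11.17). The perpendicularity gives WS at right angles to MW, so WS runs at -27.60°; with |WS| = 11.3, S = (15.85, 5.931). ∠WSZ = 47.9° gives SZ at -159.7° from the x-axis; with |SZ| = 8.5, Z = (7.880, 2.982). ∠SZR = 43.6° gives ZR at 63.90° from the x-axis; with |ZR| = 15.1, R = (14.52, 16.54). ∠ZRE = 135.7° gives RE at 19.60° from the x-axis; with |RE| = 14.5, E = (28.18, 21.41). The perpendicularity gives ET at right angles to RE, so ET runs at -70.40°; with |ET| = 25.8, T = (36.84, -2.899). Then |MT| = |T − M| = 36.95.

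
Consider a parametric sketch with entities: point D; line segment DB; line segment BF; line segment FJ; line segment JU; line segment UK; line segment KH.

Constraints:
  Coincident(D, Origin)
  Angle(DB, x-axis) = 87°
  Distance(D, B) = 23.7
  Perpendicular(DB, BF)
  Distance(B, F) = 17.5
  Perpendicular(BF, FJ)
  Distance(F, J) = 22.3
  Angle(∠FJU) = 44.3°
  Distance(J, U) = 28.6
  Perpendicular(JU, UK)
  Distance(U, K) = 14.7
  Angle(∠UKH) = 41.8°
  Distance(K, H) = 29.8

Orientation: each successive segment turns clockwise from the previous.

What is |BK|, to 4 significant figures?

11.66

D is at the origin; DB runs at 87.0° with length 23.7, so B = (1.240, 23.67). DB ⟂ BF, so BF runs at -3.000°; with |BF| = 17.5, F = (18.72, 22.75). BF ⟂ FJ, so FJ runs at -93.00°; with |FJ| = 22.3, J = (17.55, 0.4822). ∠FJU = 44.3° gives JU at 131.3° from the x-axis; with |JU| = 28.6, U = (-1.327, 21.97). The perpendicularity gives UK at right angles to JU, so UK runs at 41.30°; with |UK| = 14.7, K = (9.717, 31.67). Then |BK| = |K − B| = 11.66.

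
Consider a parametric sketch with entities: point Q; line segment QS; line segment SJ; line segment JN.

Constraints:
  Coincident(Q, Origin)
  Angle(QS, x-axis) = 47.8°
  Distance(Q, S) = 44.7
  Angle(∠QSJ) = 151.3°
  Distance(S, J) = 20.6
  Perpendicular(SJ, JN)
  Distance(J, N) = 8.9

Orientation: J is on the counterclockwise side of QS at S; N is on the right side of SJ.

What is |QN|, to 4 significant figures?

67.08

∠QSJ = 151.3°, so SJ runs at 47.8° + (180° − 151.3°) = 76.50° from the x-axis; with |SJ| = 20.6, J = S + 20.6·(cos 76.50°, sin 76.50°) = (34.83, 53.14). The perpendicularity gives JN at right angles to SJ; with |JN| = 8.9 on the right of SJ, N = J + 8.9·(0.9724, -0.2334) = (43.49, 51.07). Then |QN| = |N − Q| = 67.08.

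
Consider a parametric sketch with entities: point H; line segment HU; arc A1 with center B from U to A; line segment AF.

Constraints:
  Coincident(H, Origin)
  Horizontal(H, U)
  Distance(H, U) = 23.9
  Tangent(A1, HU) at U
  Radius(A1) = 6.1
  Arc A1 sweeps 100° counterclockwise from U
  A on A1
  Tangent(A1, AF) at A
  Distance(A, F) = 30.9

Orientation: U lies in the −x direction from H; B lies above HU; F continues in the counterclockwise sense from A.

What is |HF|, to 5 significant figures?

44.203

On A1, U sits at bearing -90° from B; a 100° counterclockwise sweep puts A at bearing 10°, so A = B + 6.1·(cos 10°, sin 10°) = (-17.893, 7.1593). Since A1 is tangent to AF there, BA ⟂ AF, so AF runs along (−sin 10°, cos 10°); with |AF| = 30.9, F = (-23.258, 37.590). Then |HF| = |F − H| = 44.203.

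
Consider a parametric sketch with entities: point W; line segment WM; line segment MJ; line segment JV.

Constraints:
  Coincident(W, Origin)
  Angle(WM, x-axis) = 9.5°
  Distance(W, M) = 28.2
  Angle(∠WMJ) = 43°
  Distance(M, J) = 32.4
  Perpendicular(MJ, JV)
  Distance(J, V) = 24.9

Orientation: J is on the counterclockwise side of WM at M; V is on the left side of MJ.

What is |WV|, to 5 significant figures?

13.069

∠WMJ = 43.0°, so MJ runs at 9.5° + (180° − 43.0°) = 146.50° from the x-axis; with |MJ| = 32.4, J = M + 32.4·(cos 146.50°, sin 146.50°) = (0.79535, 22.537). The perpendicularity gives JV at right angles to MJ; with |JV| = 24.9 on the left of MJ, V = J + 24.9·(-0.55194, -0.83389) = (-12.948, 1.7733). Then |WV| = |V − W| = 13.069.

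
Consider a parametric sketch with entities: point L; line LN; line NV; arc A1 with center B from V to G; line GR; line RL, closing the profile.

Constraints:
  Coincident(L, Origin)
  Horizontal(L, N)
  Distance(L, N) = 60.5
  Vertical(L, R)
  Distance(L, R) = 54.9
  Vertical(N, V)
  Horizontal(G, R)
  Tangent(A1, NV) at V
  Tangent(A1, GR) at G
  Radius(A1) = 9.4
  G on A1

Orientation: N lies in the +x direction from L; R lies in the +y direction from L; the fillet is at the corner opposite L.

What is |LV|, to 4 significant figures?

75.70

The virtual corner opposite L is at (60.50, 54.90). Tangency of A1 to NV means the radius BV is perpendicular to NV and A1 meets GR tangentially, so BG is at right angles to GR, with radius 9.4, so the center B sits 9.4 in from both sides at B = (51.10, 45.50). That places the tangent points at V = (60.50, 45.50) on NV and G = (51.10, 54.90) on GR. Then |LV| = |V − L| = 75.70.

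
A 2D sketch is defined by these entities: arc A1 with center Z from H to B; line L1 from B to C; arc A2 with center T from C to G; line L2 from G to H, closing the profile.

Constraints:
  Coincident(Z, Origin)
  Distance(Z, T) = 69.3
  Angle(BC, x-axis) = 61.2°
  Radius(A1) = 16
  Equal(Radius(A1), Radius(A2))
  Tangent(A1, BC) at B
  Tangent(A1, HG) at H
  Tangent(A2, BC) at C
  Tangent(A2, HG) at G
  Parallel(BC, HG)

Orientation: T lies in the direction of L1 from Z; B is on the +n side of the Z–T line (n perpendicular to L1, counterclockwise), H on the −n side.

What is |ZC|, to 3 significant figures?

71.1

The slot axis is L1's direction at 61.2°, so u = (cos 61.2°, sin 61.2°) = (0.482, 0.876) and n = (−sin 61.2°, cos 61.2°) = (-0.876, 0.482). Z is at the origin and T lies 69.3 along u from Z, so T = 69.3·u = (33.4, 60.7). Tangency of A1 to both parallel lines with radius 16.0 puts B and H at Z ± 16.0·n: B = (-14.0, 7.71), H = (14.0, -7.71). Equal radii place C and G the same way about T: C = T + 16.0·n = (19.4, 68.4), G = T − 16.0·n = (47.4, 53.0). Then |ZC| = |C − Z| = 71.1.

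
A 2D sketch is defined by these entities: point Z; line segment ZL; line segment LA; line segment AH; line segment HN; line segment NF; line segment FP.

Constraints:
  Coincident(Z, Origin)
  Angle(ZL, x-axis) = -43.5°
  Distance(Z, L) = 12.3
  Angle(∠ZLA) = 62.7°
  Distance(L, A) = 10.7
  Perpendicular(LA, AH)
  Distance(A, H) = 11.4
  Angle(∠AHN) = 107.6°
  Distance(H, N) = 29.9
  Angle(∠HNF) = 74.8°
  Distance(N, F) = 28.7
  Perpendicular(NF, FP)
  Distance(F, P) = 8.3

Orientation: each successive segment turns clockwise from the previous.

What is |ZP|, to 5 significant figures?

25.457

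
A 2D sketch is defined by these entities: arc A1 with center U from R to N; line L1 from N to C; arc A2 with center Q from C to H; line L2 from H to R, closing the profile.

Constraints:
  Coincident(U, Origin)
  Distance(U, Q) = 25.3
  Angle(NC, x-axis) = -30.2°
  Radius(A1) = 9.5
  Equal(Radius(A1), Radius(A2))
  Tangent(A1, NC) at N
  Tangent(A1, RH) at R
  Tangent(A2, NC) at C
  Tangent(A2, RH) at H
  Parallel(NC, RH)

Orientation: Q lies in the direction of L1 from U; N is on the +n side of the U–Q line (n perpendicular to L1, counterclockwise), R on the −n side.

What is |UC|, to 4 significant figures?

27.02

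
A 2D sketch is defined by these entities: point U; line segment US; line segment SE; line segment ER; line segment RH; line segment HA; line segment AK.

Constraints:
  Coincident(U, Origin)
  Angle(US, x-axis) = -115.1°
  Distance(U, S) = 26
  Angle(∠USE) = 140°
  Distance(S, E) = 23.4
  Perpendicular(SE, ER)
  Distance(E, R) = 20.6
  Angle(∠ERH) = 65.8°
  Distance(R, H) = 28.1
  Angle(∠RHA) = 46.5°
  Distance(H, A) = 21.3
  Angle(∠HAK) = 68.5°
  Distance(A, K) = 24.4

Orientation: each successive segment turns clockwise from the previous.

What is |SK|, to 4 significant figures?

31.02

U is at the origin; US runs at -115.1° with length 26.0, so S = (-11.03, -23.54). ∠USE = 140.0° gives SE at -155.1° from the x-axis; with |SE| = 23.4, E = (-32.25, -33.40). SE is perpendicular to ER, so ER runs at 114.9°; with |ER| = 20.6, R = (-40.93, -14.71). ∠ERH = 65.8° gives RH at 0.7000° from the x-axis; with |RH| = 28.1, H = (-12.83, -14.37). ∠RHA = 46.5° gives HA at -132.8° from the x-axis; with |HA| = 21.3, A = (-27.30, -30.00). ∠HAK = 68.5° gives AK at 115.7° from the x-axis; with |AK| = 24.4, K = (-37.88, -8.011). Then |SK| = |K − S| = 31.02.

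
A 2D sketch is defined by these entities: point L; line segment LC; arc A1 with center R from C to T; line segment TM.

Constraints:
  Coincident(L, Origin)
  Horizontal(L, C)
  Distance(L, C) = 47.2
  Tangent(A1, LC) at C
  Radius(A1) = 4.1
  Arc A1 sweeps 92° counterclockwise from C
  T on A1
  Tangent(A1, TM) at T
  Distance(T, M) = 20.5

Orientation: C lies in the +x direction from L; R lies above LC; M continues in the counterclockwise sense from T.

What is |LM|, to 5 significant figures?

56.304

L is at the origin; LC is horizontal with |LC| = 47.2 and C on the +x side, so C = (47.200, 0.0000). The tangent condition forces RC to be normal to LC, so R = C + (0, 4.1) = (47.200, 4.1000). On A1, C sits at bearing -90° from R; a 92° counterclockwise sweep puts T at bearing 2°, so T = R + 4.1·(cos 2°, sin 2°) = (51.298, 4.2431). Tangency of A1 to TM means the radius RT is perpendicular to TM, so TM runs along (−sin 2°, cos 2°); with |TM| = 20.5, M = (50.582, 24.731). Then |LM| = |M − L| = 56.304.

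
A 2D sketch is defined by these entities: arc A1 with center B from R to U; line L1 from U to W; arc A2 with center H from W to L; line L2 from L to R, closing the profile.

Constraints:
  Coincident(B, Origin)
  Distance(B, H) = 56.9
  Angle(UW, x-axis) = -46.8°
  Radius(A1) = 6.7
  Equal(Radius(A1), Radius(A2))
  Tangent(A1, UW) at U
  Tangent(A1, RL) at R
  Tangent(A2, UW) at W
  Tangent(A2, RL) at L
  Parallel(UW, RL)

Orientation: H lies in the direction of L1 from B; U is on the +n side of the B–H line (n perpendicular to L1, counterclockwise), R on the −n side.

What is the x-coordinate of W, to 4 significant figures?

43.83

The slot axis is L1's direction at -46.8°, so u = (cos -46.8°, sin -46.8°) = (0.6845, -0.7290) and n = (−sin -46.8°, cos -46.8°) = (0.7290, 0.6845). B is at the origin and H lies 56.9 along u from B, so H = 56.9·u = (38.95, -41.48). Tangency of A1 to both parallel lines with radius 6.7 puts U and R at B ± 6.7·n: U = (4.884, 4.586), R = (-4.884, -4.586). Equal radii place W and L the same way about H: W = H + 6.7·n = (43.83, -36.89), L = H − 6.7·n = (34.07, -46.06). So W.x = 43.83.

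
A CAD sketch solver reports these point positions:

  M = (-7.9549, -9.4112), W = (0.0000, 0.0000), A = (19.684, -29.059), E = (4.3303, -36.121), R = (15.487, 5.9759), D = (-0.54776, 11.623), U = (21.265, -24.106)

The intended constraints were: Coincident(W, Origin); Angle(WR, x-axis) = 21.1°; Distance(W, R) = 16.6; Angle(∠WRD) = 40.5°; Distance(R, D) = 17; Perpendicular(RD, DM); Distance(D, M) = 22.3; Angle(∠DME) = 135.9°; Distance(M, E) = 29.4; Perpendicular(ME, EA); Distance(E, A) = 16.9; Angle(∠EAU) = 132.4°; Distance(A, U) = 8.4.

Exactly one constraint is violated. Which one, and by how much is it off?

Distance(A, U) = 8.4 — off by 3.20.

W = (0.00, 0.00) ✓; WR at 21.10° ✓; |WR| = 16.60 ✓; ∠WRD = 40.50° ✓; |RD| = 17.00 ✓; ∠(RD, DM) = 90.00° ✓; |DM| = 22.30 ✓; ∠DME = 135.9° ✓; |ME| = 29.40 ✓; ∠(ME, EA) = 90.00° ✓; |EA| = 16.90 ✓; ∠EAU = 132.4° ✓; |AU| = 5.199 ✗.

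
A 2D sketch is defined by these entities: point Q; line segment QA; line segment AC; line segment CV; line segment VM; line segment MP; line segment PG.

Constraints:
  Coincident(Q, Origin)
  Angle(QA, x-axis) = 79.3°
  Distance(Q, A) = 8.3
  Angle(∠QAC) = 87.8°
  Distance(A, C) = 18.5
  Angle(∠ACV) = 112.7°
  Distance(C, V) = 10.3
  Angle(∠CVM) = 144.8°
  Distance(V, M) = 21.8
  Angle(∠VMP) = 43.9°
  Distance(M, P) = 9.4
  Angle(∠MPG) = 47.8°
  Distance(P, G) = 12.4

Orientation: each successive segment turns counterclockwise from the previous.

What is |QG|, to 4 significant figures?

29.88

∠VMP = 43.9° gives MP at 50.10° from the x-axis; with |MP| = 9.4, P = (-14.54, -12.46). ∠MPG = 47.8° gives PG at -177.7° from the x-axis; with |PG| = 12.4, G = (-26.93, -12.95). Then |QG| = |G − Q| = 29.88.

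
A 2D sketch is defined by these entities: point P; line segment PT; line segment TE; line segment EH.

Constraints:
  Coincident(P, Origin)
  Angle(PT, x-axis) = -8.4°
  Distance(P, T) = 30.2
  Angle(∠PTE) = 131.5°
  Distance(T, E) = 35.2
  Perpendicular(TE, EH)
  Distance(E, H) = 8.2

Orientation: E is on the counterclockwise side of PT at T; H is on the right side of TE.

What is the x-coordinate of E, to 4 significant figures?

56.80

P is at the origin; PT runs at -8.4° with length 30.2, so T = 30.2·(cos -8.4°, sin -8.4°) = (29.88, -4.412). ∠PTE = 131.5°, so TE runs at -8.4° + (180° − 131.5°) = 40.10° from the x-axis; with |TE| = 35.2, E = T + 35.2·(cos 40.10°, sin 40.10°) = (56.80, 18.26). So E.x = 56.80.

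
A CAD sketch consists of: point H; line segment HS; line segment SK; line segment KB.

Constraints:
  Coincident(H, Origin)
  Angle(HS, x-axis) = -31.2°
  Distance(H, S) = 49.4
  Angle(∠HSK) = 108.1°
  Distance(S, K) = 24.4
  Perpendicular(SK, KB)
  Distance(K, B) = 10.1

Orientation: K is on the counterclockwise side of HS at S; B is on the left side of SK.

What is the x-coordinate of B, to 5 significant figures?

54.167

∠HSK = 108.1°, so SK runs at -31.2° + (180° − 108.1°) = 40.700° from the x-axis; with |SK| = 24.4, K = S + 24.4·(cos 40.700°, sin 40.700°) = (60.753, -9.6793). The perpendicularity gives KB at right angles to SK; with |KB| = 10.1 on the left of SK, B = K + 10.1·(-0.65210, 0.75813) = (54.167, -2.0222). So B.x = 54.167.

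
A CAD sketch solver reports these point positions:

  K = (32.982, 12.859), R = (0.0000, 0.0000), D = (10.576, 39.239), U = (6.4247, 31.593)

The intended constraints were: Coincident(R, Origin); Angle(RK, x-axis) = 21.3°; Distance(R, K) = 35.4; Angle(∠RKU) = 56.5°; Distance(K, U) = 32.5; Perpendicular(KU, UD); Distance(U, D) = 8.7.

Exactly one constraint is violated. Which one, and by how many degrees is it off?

Perpendicular(KU, UD) — off by 6.70°.

R = (0.00, 0.00) ✓; RK at 21.30° ✓; |RK| = 35.40 ✓; ∠RKU = 56.50° ✓; |KU| = 32.50 ✓; ∠(KU, UD) = 83.30° ✗; |UD| = 8.700 ✓.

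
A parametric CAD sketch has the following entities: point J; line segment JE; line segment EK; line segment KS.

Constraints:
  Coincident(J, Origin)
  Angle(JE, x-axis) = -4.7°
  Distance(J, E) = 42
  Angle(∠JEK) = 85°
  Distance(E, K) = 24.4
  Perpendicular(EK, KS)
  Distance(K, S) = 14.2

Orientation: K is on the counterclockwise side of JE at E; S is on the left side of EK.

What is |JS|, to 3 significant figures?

34.6

∠JEK = 85.0°, so EK runs at -4.7° + (180° − 85.0°) = 90.3° from the x-axis; with |EK| = 24.4, K = E + 24.4·(cos 90.3°, sin 90.3°) = (41.7, 21.0). EK is perpendicular to KS; with |KS| = 14.2 on the left of EK, S = K + 14.2·(-1.00, -0.00524) = (27.5, 20.9). Then |JS| = |S − J| = 34.6.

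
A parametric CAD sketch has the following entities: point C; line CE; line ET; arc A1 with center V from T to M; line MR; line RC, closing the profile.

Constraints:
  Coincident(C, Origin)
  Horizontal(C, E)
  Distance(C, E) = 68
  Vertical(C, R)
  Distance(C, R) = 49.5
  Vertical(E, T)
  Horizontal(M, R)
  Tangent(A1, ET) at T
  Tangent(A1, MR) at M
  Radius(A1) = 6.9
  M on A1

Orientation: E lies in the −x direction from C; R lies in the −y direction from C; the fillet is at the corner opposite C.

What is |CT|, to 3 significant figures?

80.2

C is at the origin; CE is horizontal with |CE| = 68.0 and E on the −x side, so E = (-68.0, 0.00). CR is vertical with |CR| = 49.5 and R on the −y side, so R = (0.00, -49.5). The virtual corner opposite C is at (-68.0, -49.5). A1 meets ET tangentially, so VT is at right angles to ET and the tangent condition forces VM to be normal to MR, with radius 6.9, so the center V sits 6.9 in from both sides at V = (-61.1, -42.6). That places the tangent points at T = (-68.0, -42.6) on ET and M = (-61.1, -49.5) on MR. Then |CT| = |T − C| = 80.2.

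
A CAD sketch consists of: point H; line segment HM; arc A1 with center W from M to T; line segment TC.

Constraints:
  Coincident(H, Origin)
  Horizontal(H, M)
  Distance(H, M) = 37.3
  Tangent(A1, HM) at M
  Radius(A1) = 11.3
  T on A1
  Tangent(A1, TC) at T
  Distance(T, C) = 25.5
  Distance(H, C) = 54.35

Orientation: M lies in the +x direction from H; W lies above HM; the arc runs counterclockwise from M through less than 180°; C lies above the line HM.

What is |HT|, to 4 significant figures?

50.22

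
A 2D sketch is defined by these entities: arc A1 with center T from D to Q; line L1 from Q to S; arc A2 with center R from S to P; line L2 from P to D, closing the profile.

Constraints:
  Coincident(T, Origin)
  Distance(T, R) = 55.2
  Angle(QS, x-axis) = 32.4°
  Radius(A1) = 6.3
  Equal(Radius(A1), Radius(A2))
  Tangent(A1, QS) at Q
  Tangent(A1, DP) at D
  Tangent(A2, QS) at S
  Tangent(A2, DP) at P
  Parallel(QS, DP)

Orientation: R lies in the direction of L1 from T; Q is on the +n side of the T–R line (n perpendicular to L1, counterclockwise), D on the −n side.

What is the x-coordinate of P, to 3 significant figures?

50.0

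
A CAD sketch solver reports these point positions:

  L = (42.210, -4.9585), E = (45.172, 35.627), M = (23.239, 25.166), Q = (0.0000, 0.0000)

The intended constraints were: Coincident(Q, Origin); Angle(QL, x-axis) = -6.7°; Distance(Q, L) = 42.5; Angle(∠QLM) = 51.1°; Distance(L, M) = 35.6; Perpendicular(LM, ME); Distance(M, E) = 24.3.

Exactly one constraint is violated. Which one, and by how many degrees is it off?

Perpendicular(LM, ME) — off by 6.70°.

Q = (0.00, 0.00) ✓; QL at -6.700° ✓; |QL| = 42.50 ✓; ∠QLM = 51.10° ✓; |LM| = 35.60 ✓; ∠(LM, ME) = 96.70° ✗; |ME| = 24.30 ✓.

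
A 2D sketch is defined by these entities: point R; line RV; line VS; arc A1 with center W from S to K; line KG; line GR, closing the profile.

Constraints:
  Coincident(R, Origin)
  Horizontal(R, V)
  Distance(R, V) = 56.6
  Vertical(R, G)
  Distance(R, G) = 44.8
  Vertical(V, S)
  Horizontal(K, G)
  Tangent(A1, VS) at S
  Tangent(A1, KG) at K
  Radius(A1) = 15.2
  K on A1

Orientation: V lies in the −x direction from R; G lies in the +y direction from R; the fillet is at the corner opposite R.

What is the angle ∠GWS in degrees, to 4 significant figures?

159.8°

R is at the origin; RV is horizontal with |RV| = 56.6 and V on the −x side, so V = (-56.60, 0.000). RG is vertical with |RG| = 44.8 and G on the +y side, so G = (0.000, 44.80). The virtual corner opposite R is at (-56.60, 44.80). Tangency of A1 to VS means the radius WS is perpendicular to VS and tangency of A1 to KG means the radius WK is perpendicular to KG, with radius 15.2, so the center W sits 15.2 in from both sides at W = (-41.40, 29.60). That places the tangent points at S = (-56.60, 29.60) on VS and K = (-41.40, 44.80) on KG. Then cos ∠GWS = WG·WS / (|WG||WS|), giving 159.8°.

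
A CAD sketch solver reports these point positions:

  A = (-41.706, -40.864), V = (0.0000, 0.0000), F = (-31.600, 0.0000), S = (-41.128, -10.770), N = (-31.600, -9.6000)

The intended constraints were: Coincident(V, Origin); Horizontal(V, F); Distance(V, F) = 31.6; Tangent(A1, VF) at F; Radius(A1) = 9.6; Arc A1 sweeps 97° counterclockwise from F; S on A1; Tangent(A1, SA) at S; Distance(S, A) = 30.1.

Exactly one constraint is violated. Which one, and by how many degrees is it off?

Tangent(A1, SA) at S — off by 8.10°.

V = (0.00, 0.00) ✓; V.y = 0.00, F.y = 0.00 ✓; |VF| = 31.60 ✓; ∠(NF, FV) = 90.00° ✓; |NF| = 9.600 ✓; bearing(N→S) − bearing(N→F) = 97.00° ✓; |NS| = 9.600 ✓; ∠(NS, SA) = 98.10° ✗; |SA| = 30.10 ✓.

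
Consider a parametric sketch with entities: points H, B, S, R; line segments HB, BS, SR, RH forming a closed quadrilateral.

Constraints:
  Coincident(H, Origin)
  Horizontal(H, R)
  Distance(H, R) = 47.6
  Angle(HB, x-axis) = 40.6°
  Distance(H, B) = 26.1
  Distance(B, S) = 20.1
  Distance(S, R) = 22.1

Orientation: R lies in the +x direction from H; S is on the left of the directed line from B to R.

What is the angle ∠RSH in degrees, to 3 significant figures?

83.8°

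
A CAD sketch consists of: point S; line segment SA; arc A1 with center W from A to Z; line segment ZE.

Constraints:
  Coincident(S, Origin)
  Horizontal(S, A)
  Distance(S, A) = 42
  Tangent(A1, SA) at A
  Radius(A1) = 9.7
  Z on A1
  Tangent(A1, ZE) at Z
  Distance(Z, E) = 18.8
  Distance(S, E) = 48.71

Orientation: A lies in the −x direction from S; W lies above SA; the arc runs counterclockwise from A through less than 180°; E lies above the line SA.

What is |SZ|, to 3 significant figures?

35.0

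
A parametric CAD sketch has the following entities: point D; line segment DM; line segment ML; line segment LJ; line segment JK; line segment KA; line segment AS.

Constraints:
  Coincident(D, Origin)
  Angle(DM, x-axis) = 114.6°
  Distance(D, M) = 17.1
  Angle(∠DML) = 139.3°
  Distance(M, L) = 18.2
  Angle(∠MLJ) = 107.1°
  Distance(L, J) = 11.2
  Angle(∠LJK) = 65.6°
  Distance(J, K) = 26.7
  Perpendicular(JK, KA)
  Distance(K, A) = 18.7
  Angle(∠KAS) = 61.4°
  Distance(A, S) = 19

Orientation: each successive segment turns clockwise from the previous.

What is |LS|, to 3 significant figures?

5.42

D is at the origin; DM runs at 114.6° with length 17.1, so M = (-7.12, 15.5). ∠DML = 139.3° gives ML at 73.9° from the x-axis; with |ML| = 18.2, L = (-2.07, 33.0). ∠MLJ = 107.1° gives LJ at 1.00° from the x-axis; with |LJ| = 11.2, J = (9.13, 33.2). ∠LJK = 65.6° gives JK at -113° from the x-axis; with |JK| = 26.7, K = (-1.48, 8.73). JK ⟂ KA, so KA runs at 157°; with |KA| = 18.7, A = (-18.6, 16.2). ∠KAS = 61.4° gives AS at 38.0° from the x-axis; with |AS| = 19.0, S = (-3.67, 27.8). Then |LS| = |S − L| = 5.42.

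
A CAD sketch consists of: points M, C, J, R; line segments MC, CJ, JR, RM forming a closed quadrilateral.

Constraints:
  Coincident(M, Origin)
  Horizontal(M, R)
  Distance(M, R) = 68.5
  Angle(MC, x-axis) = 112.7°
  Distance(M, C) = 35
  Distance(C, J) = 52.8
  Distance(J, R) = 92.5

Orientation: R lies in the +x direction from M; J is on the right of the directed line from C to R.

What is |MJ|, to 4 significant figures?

29.52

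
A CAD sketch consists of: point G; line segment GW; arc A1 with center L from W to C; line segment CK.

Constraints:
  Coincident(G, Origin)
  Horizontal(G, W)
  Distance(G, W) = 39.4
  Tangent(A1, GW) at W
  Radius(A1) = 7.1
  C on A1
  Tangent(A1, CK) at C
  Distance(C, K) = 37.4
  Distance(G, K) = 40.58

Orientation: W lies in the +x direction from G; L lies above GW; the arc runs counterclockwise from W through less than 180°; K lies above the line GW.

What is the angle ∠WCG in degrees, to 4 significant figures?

53.49°

Checks: G = (0.00, 0.00) ✓; |LC| = 7.100 ✓; ∠(LC, CK) = 90.00° ✓; |CK| = 37.40 ✓; |GK| = 40.58 ✓.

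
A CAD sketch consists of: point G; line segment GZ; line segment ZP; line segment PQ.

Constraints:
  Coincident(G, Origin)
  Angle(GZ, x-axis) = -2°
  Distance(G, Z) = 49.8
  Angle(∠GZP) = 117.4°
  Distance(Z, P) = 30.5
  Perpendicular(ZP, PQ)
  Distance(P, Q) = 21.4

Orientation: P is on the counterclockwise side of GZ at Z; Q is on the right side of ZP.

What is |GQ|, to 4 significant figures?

84.61

G is at the origin; GZ runs at -2.0° with length 49.8, so Z = 49.8·(cos -2.0°, sin -2.0°) = (49.77, -1.738). ∠GZP = 117.4°, so ZP runs at -2.0° + (180° − 117.4°) = 60.60° from the x-axis; with |ZP| = 30.5, P = Z + 30.5·(cos 60.60°, sin 60.60°) = (64.74, 24.83). ZP ⟂ PQ; with |PQ| = 21.4 on the right of ZP, Q = P + 21.4·(0.8712, -0.4909) = (83.39, 14.33). Then |GQ| = |Q − G| = 84.61.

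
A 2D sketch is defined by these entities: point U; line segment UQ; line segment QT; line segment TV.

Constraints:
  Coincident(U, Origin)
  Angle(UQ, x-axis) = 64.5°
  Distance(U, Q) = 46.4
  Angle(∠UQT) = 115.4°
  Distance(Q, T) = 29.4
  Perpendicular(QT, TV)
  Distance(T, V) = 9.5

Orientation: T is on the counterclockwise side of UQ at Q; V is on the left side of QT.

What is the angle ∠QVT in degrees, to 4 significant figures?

72.09°

∠UQT = 115.4°, so QT runs at 64.5° + (180° − 115.4°) = 129.1° from the x-axis; with |QT| = 29.4, T = Q + 29.4·(cos 129.1°, sin 129.1°) = (1.434, 64.70). The perpendicularity gives TV at right angles to QT; with |TV| = 9.5 on the left of QT, V = T + 9.5·(-0.7760, -0.6307) = (-5.939, 58.70). Then cos ∠QVT = VQ·VT / (|VQ||VT|), giving 72.09°.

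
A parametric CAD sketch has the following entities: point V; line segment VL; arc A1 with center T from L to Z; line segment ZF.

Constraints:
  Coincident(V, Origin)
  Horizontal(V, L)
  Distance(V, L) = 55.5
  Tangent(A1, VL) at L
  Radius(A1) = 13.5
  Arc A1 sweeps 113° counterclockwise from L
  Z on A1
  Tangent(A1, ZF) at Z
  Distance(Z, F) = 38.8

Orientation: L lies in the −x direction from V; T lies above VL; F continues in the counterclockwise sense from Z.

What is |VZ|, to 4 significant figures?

46.99

Tangency of A1 to VL means the radius TL is perpendicular to VL, so T = L + (0, 13.5) = (-55.50, 13.50). On A1, L sits at bearing -90° from T; a 113° counterclockwise sweep puts Z at bearing 23°, so Z = T + 13.5·(cos 23°, sin 23°) = (-43.07, 18.77). Then |VZ| = |Z − V| = 46.99.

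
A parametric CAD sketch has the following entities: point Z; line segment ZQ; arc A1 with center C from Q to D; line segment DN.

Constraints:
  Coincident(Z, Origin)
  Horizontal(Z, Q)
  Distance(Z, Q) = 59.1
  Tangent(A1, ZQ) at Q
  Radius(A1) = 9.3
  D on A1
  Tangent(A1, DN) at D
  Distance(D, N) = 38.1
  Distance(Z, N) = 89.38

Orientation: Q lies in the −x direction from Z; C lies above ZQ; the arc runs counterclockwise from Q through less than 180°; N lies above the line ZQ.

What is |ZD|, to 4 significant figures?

54.52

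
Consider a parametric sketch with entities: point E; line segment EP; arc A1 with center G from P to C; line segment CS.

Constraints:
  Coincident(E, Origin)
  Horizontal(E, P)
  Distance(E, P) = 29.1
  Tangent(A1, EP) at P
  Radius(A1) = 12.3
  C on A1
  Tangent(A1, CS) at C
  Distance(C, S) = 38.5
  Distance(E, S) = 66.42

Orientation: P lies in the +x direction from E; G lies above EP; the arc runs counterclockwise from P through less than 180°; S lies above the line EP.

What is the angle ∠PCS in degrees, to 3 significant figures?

137°

Checks: E = (0.00, 0.00) ✓; |GC| = 12.30 ✓; ∠(GC, CS) = 90.00° ✓; |CS| = 38.50 ✓; |ES| = 66.42 ✓.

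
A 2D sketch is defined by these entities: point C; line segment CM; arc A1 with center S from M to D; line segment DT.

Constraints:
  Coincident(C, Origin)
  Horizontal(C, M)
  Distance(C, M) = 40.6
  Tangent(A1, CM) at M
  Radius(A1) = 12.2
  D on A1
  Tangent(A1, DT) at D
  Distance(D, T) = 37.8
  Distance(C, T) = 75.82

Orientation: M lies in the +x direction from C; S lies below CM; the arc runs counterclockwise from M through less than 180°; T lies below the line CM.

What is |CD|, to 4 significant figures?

38.36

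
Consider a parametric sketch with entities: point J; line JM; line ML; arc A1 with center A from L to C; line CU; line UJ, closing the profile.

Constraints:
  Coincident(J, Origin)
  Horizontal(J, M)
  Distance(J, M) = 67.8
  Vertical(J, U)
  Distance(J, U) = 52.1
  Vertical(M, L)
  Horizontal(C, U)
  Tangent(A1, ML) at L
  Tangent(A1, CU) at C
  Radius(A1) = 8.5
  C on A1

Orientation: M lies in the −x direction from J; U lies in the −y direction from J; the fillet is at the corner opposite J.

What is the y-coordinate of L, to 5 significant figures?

-43.600

The virtual corner opposite J is at (-67.800, -52.100). Since A1 is tangent to ML there, AL ⟂ ML and since A1 is tangent to CU there, AC ⟂ CU, with radius 8.5, so the center A sits 8.5 in from both sides at A = (-59.300, -43.600). That places the tangent points at L = (-67.800, -43.600) on ML and C = (-59.300, -52.100) on CU. So L.y = -43.600.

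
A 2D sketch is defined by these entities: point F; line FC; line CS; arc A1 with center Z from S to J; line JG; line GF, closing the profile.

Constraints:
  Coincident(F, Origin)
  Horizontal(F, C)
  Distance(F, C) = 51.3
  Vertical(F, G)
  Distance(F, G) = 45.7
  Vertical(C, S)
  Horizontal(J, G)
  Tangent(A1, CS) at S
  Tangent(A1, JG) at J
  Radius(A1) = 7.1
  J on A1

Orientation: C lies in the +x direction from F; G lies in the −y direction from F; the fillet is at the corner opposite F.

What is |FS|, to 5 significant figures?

64.200

The virtual corner opposite F is at (51.300, -45.700). The tangent condition forces ZS to be normal to CS and tangency of A1 to JG means the radius ZJ is perpendicular to JG, with radius 7.1, so the center Z sits 7.1 in from both sides at Z = (44.200, -38.600). That places the tangent points at S = (51.300, -38.600) on CS and J = (44.200, -45.700) on JG. Then |FS| = |S − F| = 64.200.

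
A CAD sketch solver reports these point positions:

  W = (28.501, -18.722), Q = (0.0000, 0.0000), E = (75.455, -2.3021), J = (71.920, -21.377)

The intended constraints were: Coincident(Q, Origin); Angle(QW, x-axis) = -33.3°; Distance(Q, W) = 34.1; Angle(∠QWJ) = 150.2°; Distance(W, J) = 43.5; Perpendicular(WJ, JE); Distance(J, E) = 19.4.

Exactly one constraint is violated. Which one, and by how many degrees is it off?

Perpendicular(WJ, JE) — off by 7.00°.

Q = (0.00, 0.00) ✓; QW at -33.30° ✓; |QW| = 34.10 ✓; ∠QWJ = 150.2° ✓; |WJ| = 43.50 ✓; ∠(WJ, JE) = 83.00° ✗; |JE| = 19.40 ✓.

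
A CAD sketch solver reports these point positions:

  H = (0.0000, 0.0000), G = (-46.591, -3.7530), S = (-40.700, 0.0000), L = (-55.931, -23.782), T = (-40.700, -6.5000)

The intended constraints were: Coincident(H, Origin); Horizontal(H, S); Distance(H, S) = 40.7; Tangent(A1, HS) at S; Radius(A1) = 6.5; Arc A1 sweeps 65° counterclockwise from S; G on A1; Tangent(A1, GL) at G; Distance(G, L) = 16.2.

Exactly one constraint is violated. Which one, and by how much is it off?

Distance(G, L) = 16.2 — off by 5.90.

H = (0.00, 0.00) ✓; H.y = 0.00, S.y = 0.00 ✓; |HS| = 40.70 ✓; ∠(TS, SH) = 90.00° ✓; |TS| = 6.500 ✓; bearing(T→G) − bearing(T→S) = 65.00° ✓; |TG| = 6.500 ✓; ∠(TG, GL) = 90.00° ✓; |GL| = 22.10 ✗.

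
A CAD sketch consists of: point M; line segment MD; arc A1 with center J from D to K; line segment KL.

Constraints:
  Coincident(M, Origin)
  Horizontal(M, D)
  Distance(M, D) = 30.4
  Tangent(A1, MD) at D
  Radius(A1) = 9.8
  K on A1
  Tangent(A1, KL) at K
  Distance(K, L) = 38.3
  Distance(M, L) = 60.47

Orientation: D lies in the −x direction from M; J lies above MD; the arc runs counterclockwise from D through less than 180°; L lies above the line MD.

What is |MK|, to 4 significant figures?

25.16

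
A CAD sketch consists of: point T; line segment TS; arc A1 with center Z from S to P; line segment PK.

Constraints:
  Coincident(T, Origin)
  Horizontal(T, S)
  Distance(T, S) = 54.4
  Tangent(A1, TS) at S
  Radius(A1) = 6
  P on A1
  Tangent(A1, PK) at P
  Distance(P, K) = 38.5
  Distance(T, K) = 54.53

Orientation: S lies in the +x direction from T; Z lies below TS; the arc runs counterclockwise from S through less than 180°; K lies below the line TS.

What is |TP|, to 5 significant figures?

48.885

T is at the origin; TS is horizontal with |TS| = 54.4 and S on the +x side, so S = (54.400, 0.0000). A1 meets TS tangentially, so ZS is at right angles to TS, so Z = S + (0, -6) = (54.400, -6.0000). Since ZP ⟂ PK (tangency), |ZK| = √(6.0² + 38.5²) = 38.965 regardless of where P sits on A1. So K lies on both circle(T, 54.53) and circle(Z, 38.965); the below-TS intersection is K = (36.431, -40.574). P is the foot of the tangent from K: P = (48.714, -4.0859).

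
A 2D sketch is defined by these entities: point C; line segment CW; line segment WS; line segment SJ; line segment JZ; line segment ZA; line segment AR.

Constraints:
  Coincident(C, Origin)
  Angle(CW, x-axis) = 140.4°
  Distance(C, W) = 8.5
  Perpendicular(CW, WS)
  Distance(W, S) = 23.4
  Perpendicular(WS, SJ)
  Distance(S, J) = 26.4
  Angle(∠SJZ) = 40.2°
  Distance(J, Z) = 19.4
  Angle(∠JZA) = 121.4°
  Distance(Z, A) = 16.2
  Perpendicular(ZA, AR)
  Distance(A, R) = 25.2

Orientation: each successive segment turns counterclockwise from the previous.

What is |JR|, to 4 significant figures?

27.69

∠JZA = 121.4° gives ZA at 158.8° from the x-axis; with |ZA| = 16.2, A = (-19.66, -4.488). ZA ⟂ AR, so AR runs at -111.2°; with |AR| = 25.2, R = (-28.78, -27.98). Then |JR| = |R − J| = 27.69.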